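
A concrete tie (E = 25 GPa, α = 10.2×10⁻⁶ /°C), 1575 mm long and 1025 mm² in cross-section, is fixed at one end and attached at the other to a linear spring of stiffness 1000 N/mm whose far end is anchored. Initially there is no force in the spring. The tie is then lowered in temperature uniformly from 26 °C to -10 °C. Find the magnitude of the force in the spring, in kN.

Free thermal contraction: δ_free = αΔT L = 10.2×10⁻⁶ × 36 × 1575 = 0.5783 mm.
With a force P in the spring, the elastic change of the tie is PL/(AE) and that of the spring is P/k; compatibility requires their sum to equal δ_free.
So P = δ_free / [L/(AE) + 1/k] = 0.5783 / [ 1575/(1025×25×10³) + 1/(1000) ].
P = 0.5783 / 0.001061 = 544.9 N.

P ≈ 0.545 kN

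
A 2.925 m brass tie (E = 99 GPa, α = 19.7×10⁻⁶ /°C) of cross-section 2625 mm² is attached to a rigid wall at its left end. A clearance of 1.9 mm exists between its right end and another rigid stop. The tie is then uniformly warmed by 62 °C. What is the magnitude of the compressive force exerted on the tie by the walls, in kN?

Unrestrained expansion: δ_free = αΔT L = 19.7×10⁻⁶ × 62 × 2925 = 3.573 mm.
The gap closes (δ_free > 1.9 mm) and the wall then resists a further 3.573 − 1.9 = 1.673 mm of expansion.
So σ = E(δ_free − g)/L = 99×10³ × 1.673/2925 = 56.61 MPa.
Force on the wall = σA = 56.61 × 2625 mm² = 148.6 kN.

P ≈ 149 kN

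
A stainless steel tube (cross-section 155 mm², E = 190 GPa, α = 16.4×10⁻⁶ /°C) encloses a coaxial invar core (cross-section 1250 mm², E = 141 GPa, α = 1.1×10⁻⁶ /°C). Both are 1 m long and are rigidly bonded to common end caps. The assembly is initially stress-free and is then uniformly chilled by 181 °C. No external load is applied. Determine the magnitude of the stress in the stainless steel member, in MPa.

Both members must finish at the same length. With the larger α, the stainless steel tends to over-contract; the plates restrain it, putting the stainless steel in tension and the invar in compression. With no external load the two internal forces are equal and opposite, magnitude P.
Setting the final lengths equal and cancelling L: (α₁ − α₂)ΔT = P/(A₁E₁) + P/(A₂E₂).
|α₁ − α₂|·ΔT = 15.3×10⁻⁶ × 181 = 0.002769.
1/(A₁E₁) + 1/(A₂E₂) = 1/(155×190×10³) + 1/(1250×141×10³) = 3.963×10⁻⁸ N⁻¹.
So P = 0.002769 / 3.963×10⁻⁸ = 69.88 kN.
σ_{stainless steel} = P/A₁ = 69880/155 = 450.8 MPa, tensile.

σ ≈ 451 MPa (tensile)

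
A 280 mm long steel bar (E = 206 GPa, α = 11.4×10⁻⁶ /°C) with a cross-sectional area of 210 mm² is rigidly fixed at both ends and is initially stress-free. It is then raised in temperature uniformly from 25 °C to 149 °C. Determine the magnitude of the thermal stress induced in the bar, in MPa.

With length fixed, the mechanical strain must cancel the thermal strain αΔT = 11.4×10⁻⁶ × 124 = 1413.6×10⁻⁶.
Hence σ = E·αΔT = 206×10³ × 1413.6×10⁻⁶ = 291.2 MPa, compressive.

σ ≈ 291 MPa (compressive)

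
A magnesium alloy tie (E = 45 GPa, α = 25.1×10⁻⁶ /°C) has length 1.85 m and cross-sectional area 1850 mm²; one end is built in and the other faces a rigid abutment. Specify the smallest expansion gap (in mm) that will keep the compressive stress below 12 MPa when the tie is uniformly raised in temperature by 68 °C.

g ≈ 2.66 mm

With no wall the tie would lengthen by αΔT L = 25.1×10⁻⁶ × 68 × 1850 = 3.158 mm.
At the allowable stress the elastic shortening the wall may impose is σL/E = 12 × 1850 / (45×10³) = 0.4933 mm.
So the gap has to take up the difference, g_min = δ_free − σL/E = 3.158 − 0.4933 = 2.664 mm.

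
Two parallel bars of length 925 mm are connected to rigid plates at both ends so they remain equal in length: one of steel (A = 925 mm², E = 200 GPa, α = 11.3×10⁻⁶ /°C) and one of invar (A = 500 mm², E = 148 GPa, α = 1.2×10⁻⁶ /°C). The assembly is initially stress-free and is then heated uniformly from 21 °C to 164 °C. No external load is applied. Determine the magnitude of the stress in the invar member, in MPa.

Equilibrium of a rigid end plate with no external load gives equal and opposite internal forces ±P in the two members. Since α_{steel} > α_{invar}, heating drives the steel into compression and the invar into tension.
Equating the net (thermal + elastic) strains gives |α₁ − α₂|·ΔT = P·[1/(A₁E₁) + 1/(A₂E₂)].
|α₁ − α₂|·ΔT = 10.1×10⁻⁶ × 143 = 0.001444.
1/(A₁E₁) + 1/(A₂E₂) = 1/(925×200×10³) + 1/(500×148×10³) = 1.892×10⁻⁸ N⁻¹.
So P = 0.001444 / 1.892×10⁻⁸ = 76.34 kN.
σ_{invar} = P/A₂ = 76340/500 = 152.7 MPa, tensile.

σ ≈ 153 MPa (tensile)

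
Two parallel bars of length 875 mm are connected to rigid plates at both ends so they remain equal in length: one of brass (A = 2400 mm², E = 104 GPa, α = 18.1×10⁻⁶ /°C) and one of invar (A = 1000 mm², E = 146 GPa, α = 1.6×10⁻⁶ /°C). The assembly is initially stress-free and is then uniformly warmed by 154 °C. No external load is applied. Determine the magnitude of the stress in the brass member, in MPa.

Equilibrium of a rigid end plate with no external load gives equal and opposite internal forces ±P in the two members. Since α_{brass} > α_{invar}, heating drives the brass into compression and the invar into tension.
Setting the final lengths equal and cancelling L: (α₁ − α₂)ΔT = P/(A₁E₁) + P/(A₂E₂).
|α₁ − α₂|·ΔT = 16.5×10⁻⁶ × 154 = 0.002541.
1/(A₁E₁) + 1/(A₂E₂) = 1/(2400×104×10³) + 1/(1000×146×10³) = 1.086×10⁻⁸ N⁻¹.
P = 0.002541 / 1.086×10⁻⁸ = 234100 N = 234.1 kN.
σ_{brass} = P/A₁ = 234100/2400 = 97.53 MPa, compressive.

σ ≈ 97.5 MPa (compressive)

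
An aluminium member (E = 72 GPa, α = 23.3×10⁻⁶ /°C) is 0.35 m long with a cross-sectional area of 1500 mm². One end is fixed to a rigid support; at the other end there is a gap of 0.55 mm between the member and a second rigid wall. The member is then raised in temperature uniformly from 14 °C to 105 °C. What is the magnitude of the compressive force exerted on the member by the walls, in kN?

P ≈ 59.3 kN

Unrestrained expansion: δ_free = αΔT L = 23.3×10⁻⁶ × 91 × 350 = 0.7421 mm.
After closing the 0.55 mm clearance, 0.7421 − 0.55 = 0.1921 mm of expansion remains to be suppressed by the wall.
So σ = E(δ_free − g)/L = 72×10³ × 0.1921/350 = 39.52 MPa.
P = σA = 39.52 × 1500 = 59.28 kN.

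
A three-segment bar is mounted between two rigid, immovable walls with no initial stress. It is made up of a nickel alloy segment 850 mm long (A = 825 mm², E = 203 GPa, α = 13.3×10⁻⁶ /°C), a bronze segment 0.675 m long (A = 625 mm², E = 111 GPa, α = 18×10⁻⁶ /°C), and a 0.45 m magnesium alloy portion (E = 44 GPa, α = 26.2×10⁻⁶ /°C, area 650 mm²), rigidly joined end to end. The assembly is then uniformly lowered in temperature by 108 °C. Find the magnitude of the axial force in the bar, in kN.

Free thermal contraction of the whole bar: Σ αᵢΔT Lᵢ = 13.3×10⁻⁶×108×850 + 18×10⁻⁶×108×675 + 26.2×10⁻⁶×108×450 = 3.806 mm.
The rigid supports impose zero overall length change; the single axial force P common to all segments must satisfy P Σ Lᵢ/(AᵢEᵢ) = δ_free.
Σ Lᵢ/(AᵢEᵢ) = 850/(825×203×10³) + 675/(625×111×10³) + 450/(650×44×10³) = 3.054×10⁻⁵ mm/N.
P = 3.806 / 3.054×10⁻⁵ = 124600 N = 124.6 kN, tensile.

P ≈ 125 kN (tensile)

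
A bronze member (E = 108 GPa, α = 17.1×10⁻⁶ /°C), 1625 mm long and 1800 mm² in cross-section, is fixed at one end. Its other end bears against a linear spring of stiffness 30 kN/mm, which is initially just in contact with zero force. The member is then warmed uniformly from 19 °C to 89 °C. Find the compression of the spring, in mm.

δ ≈ 1.56 mm

The unrestrained thermal change is αΔT L = 17.1×10⁻⁶ × 70 × 1625 = 1.945 mm.
With a force P in the spring, the elastic change of the member is PL/(AE) and that of the spring is P/k; compatibility requires their sum to equal δ_free.
So P = δ_free / [L/(AE) + 1/k] = 1.945 / [ 1625/(1800×108×10³) + 1/(30×10³) ].
P = 1.945 / 4.169×10⁻⁵ = 46650 N.
Spring compression = P/k = 46650/(30×10³) = 1.555 mm.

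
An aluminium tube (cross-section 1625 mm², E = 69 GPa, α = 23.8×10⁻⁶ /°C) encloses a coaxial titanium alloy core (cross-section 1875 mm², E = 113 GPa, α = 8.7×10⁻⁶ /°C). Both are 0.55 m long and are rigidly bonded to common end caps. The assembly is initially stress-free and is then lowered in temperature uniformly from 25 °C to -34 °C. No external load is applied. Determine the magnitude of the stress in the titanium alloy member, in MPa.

σ ≈ 34.8 MPa (compressive)

Both members must finish at the same length. With the larger α, the aluminium tends to over-contract; the plates restrain it, putting the aluminium in tension and the titanium alloy in compression. With no external load the two internal forces are equal and opposite, magnitude P.
Equating the net (thermal + elastic) strains gives |α₁ − α₂|·ΔT = P·[1/(A₁E₁) + 1/(A₂E₂)].
|α₁ − α₂|·ΔT = 15.1×10⁻⁶ × 59 = 0.0008909.
1/(A₁E₁) + 1/(A₂E₂) = 1/(1625×69×10³) + 1/(1875×113×10³) = 1.364×10⁻⁸ N⁻¹.
P = 0.0008909 / 1.364×10⁻⁸ = 65320 N = 65.32 kN.
σ_{titanium alloy} = P/A₂ = 65320/1875 = 34.84 MPa, compressive.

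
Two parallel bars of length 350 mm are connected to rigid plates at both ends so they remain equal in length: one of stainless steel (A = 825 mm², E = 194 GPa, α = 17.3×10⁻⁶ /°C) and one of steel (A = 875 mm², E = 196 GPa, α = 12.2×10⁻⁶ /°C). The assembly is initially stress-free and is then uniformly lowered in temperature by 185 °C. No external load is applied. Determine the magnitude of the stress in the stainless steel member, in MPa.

σ ≈ 94.7 MPa (tensile)

Equilibrium of a rigid end plate with no external load gives equal and opposite internal forces ±P in the two members. Since α_{stainless steel} > α_{steel}, cooling drives the stainless steel into tension and the steel into compression.
Setting the final lengths equal and cancelling L: (α₁ − α₂)ΔT = P/(A₁E₁) + P/(A₂E₂).
|α₁ − α₂|·ΔT = 5.1×10⁻⁶ × 185 = 0.0009435.
1/(A₁E₁) + 1/(A₂E₂) = 1/(825×194×10³) + 1/(875×196×10³) = 1.208×10⁻⁸ N⁻¹.
So P = 0.0009435 / 1.208×10⁻⁸ = 78.11 kN.
σ_{stainless steel} = P/A₁ = 78110/825 = 94.68 MPa, tensile.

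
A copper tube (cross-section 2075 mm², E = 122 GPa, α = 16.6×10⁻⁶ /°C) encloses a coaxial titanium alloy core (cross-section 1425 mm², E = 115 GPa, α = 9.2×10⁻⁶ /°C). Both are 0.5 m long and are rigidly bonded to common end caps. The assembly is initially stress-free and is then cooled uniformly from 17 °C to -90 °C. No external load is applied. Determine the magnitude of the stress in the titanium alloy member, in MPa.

Both members must finish at the same length. With the larger α, the copper tends to over-contract; the plates restrain it, putting the copper in tension and the titanium alloy in compression. With no external load the two internal forces are equal and opposite, magnitude P.
Equating the net (thermal + elastic) strains gives |α₁ − α₂|·ΔT = P·[1/(A₁E₁) + 1/(A₂E₂)].
|α₁ − α₂|·ΔT = 7.4×10⁻⁶ × 107 = 0.0007918.
1/(A₁E₁) + 1/(A₂E₂) = 1/(2075×122×10³) + 1/(1425×115×10³) = 1.005×10⁻⁸ N⁻¹.
So P = 0.0007918 / 1.005×10⁻⁸ = 78.77 kN.
σ_{titanium alloy} = P/A₂ = 78770/1425 = 55.28 MPa, compressive.

σ ≈ 55.3 MPa (compressive)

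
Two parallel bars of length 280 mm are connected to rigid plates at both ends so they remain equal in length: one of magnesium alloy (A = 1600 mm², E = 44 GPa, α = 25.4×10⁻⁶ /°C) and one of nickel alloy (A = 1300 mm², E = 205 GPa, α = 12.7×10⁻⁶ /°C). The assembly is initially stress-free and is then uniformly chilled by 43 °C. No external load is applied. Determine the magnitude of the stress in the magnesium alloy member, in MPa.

σ ≈ 19 MPa (tensile)

Both members must finish at the same length. With the larger α, the magnesium alloy tends to over-contract; the plates restrain it, putting the magnesium alloy in tension and the nickel alloy in compression. With no external load the two internal forces are equal and opposite, magnitude P.
Setting the final lengths equal and cancelling L: (α₁ − α₂)ΔT = P/(A₁E₁) + P/(A₂E₂).
|α₁ − α₂|·ΔT = 12.7×10⁻⁶ × 43 = 0.0005461.
1/(A₁E₁) + 1/(A₂E₂) = 1/(1600×44×10³) + 1/(1300×205×10³) = 1.796×10⁻⁸ N⁻¹.
P = 0.0005461 / 1.796×10⁻⁸ = 30410 N = 30.41 kN.
σ_{magnesium alloy} = P/A₁ = 30410/1600 = 19.01 MPa, tensile.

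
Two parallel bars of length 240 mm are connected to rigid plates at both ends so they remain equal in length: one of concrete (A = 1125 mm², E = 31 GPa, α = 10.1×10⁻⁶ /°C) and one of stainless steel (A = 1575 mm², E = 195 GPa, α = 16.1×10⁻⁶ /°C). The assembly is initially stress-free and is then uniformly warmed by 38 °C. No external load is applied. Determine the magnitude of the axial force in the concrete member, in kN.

Both members must finish at the same length. With the larger α, the stainless steel tends to over-expand; the plates restrain it, putting the stainless steel in compression and the concrete in tension. With no external load the two internal forces are equal and opposite, magnitude P.
Compatibility of the two members (thermal + elastic change equal): (α₁ − α₂)ΔT = P·[1/(A₁E₁) + 1/(A₂E₂)].
|α₁ − α₂|·ΔT = 6×10⁻⁶ × 38 = 0.000228.
1/(A₁E₁) + 1/(A₂E₂) = 1/(1125×31×10³) + 1/(1575×195×10³) = 3.193×10⁻⁸ N⁻¹.
P = 0.000228 / 3.193×10⁻⁸ = 7141 N = 7.141 kN.

P ≈ 7.14 kN (tensile in the concrete)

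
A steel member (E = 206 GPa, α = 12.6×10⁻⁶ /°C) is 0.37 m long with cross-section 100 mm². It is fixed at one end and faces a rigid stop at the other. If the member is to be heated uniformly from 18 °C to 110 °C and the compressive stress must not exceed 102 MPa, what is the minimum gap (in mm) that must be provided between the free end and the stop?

g ≈ 0.246 mm

With no wall the member would lengthen by αΔT L = 12.6×10⁻⁶ × 92 × 370 = 0.4289 mm.
A stress of 102 MPa corresponds to the wall pushing the member back by σL/E = 102×370/(206×10³) = 0.1832 mm.
So the gap has to take up the difference, g_min = δ_free − σL/E = 0.4289 − 0.1832 = 0.2457 mm.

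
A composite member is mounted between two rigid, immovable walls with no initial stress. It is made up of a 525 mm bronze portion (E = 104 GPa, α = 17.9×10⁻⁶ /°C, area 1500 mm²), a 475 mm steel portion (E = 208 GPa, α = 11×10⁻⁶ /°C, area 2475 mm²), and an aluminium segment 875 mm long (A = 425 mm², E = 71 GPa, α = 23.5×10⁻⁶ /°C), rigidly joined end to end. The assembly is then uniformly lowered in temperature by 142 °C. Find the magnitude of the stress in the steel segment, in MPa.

σ ≈ 60.6 MPa (tensile)

Free thermal contraction of the whole bar: Σ αᵢΔT Lᵢ = 17.9×10⁻⁶×142×525 + 11×10⁻⁶×142×475 + 23.5×10⁻⁶×142×875 = 4.996 mm.
The walls prevent any net length change, so an axial force P (same in every segment) develops. Compatibility: P · Σ Lᵢ/(AᵢEᵢ) = δ_free.
Σ Lᵢ/(AᵢEᵢ) = 525/(1500×104×10³) + 475/(2475×208×10³) + 875/(425×71×10³) = 3.329×10⁻⁵ mm/N.
Hence P = δ_free / Σ(L/AE) = 4.996/3.329×10⁻⁵ = 150.1 kN (tensile).
σ_{steel} = P / A = 150100 / 2475 = 60.65 MPa.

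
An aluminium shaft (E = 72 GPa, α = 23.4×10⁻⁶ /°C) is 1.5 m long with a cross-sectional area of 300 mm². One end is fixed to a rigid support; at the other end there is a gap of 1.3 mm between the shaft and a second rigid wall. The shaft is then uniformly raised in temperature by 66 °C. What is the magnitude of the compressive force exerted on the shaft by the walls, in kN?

P ≈ 14.6 kN

If the wall were absent the shaft would grow by αΔT L = 23.4×10⁻⁶ × 66 × 1500 = 2.317 mm.
This exceeds the 1.3 mm gap, so the wall pushes back. The portion of expansion that must be recovered elastically is δ_free − gap = 2.317 − 1.3 = 1.017 mm.
That suppressed elongation corresponds to σ = E·Δ/L = 72×10³ × 1.017/1500 = 48.8 MPa.
Force on the wall = σA = 48.8 × 300 mm² = 14.64 kN.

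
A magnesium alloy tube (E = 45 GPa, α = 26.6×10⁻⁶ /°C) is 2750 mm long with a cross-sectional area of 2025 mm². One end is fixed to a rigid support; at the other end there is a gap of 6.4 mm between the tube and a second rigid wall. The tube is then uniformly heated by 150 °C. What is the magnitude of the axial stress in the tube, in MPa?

σ ≈ 74.8 MPa (compressive)

Unrestrained expansion: δ_free = αΔT L = 26.6×10⁻⁶ × 150 × 2750 = 10.97 mm.
The gap closes (δ_free > 6.4 mm) and the wall then resists a further 10.97 − 6.4 = 4.572 mm of expansion.
That suppressed elongation corresponds to σ = E·Δ/L = 45×10³ × 4.572/2750 = 74.82 MPa.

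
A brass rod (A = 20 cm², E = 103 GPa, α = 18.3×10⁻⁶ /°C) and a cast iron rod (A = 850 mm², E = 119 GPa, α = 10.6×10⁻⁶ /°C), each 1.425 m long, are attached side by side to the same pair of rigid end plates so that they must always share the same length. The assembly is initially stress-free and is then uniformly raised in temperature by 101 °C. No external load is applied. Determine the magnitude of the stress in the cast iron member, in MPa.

Both members must finish at the same length. With the larger α, the brass tends to over-expand; the plates restrain it, putting the brass in compression and the cast iron in tension. With no external load the two internal forces are equal and opposite, magnitude P.
Compatibility of the two members (thermal + elastic change equal): (α₁ − α₂)ΔT = P·[1/(A₁E₁) + 1/(A₂E₂)].
|α₁ − α₂|·ΔT = 7.7×10⁻⁶ × 101 = 0.0007777.
1/(A₁E₁) + 1/(A₂E₂) = 1/(2000×103×10³) + 1/(850×119×10³) = 1.474×10⁻⁸ N⁻¹.
So P = 0.0007777 / 1.474×10⁻⁸ = 52.76 kN.
σ_{cast iron} = P/A₂ = 52760/850 = 62.07 MPa, tensile.

σ ≈ 62.1 MPa (tensile)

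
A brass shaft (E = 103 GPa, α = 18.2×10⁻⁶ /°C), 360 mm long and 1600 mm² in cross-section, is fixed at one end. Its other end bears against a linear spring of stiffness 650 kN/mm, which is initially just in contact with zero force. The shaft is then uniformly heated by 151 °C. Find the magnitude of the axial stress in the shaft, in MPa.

σ ≈ 166 MPa (compressive)

Free thermal expansion: δ_free = αΔT L = 18.2×10⁻⁶ × 151 × 360 = 0.9894 mm.
Let P be the compressive force at the spring. The shaft shortens elastically by PL/(AE) and the spring compresses by P/k; together these equal δ_free.
P [ L/(AE) + 1/k ] = δ_free → P [ 360/(1600×103×10³) + 1/(650×10³) ] = 0.9894.
P = 0.9894 / 3.723×10⁻⁶ = 265700 N.
σ = P/A = 265700/1600 = 166.1 MPa.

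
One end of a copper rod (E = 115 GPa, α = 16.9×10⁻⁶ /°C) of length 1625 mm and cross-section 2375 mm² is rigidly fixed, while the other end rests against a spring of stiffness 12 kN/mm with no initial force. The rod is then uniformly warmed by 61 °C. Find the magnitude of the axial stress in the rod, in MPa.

The unrestrained thermal change is αΔT L = 16.9×10⁻⁶ × 61 × 1625 = 1.675 mm.
Let P be the compressive force at the spring. The rod shortens elastically by PL/(AE) and the spring compresses by P/k; together these equal δ_free.
P [ L/(AE) + 1/k ] = δ_free → P [ 1625/(2375×115×10³) + 1/(12×10³) ] = 1.675.
P = 1.675 / 8.928×10⁻⁵ = 18760 N.
σ = P/A = 18760/2375 = 7.9 MPa.

σ ≈ 7.9 MPa (compressive)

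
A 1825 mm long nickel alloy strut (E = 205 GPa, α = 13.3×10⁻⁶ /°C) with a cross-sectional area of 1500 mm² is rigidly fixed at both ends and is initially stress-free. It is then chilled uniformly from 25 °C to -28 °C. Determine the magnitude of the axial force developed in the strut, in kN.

The ends cannot move, so σ = EαΔT = 205×10³ × 13.3×10⁻⁶ × 53 = 144.5 MPa.
Then P = σA = 144.5 × 1500 mm² = 216.8 kN, tensile.

P ≈ 217 kN (tensile)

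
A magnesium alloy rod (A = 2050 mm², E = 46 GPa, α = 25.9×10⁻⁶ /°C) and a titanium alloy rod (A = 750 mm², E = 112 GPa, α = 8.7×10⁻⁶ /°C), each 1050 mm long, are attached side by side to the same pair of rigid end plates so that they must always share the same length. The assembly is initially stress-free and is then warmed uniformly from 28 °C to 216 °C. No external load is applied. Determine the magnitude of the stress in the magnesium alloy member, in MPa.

The magnesium alloy has the larger α, so on heating it would change length more than the titanium alloy if both were free. The rigid plates force a common final length, so the magnesium alloy is put into compression and the titanium alloy into tension, with equal and opposite forces P (no external load).
Equating the net (thermal + elastic) strains gives |α₁ − α₂|·ΔT = P·[1/(A₁E₁) + 1/(A₂E₂)].
|α₁ − α₂|·ΔT = 17.2×10⁻⁶ × 188 = 0.003234.
1/(A₁E₁) + 1/(A₂E₂) = 1/(2050×46×10³) + 1/(750×112×10³) = 2.251×10⁻⁸ N⁻¹.
P = 0.003234 / 2.251×10⁻⁸ = 143700 N = 143.7 kN.
σ_{magnesium alloy} = P/A₁ = 143700/2050 = 70.08 MPa, compressive.

σ ≈ 70.1 MPa (compressive)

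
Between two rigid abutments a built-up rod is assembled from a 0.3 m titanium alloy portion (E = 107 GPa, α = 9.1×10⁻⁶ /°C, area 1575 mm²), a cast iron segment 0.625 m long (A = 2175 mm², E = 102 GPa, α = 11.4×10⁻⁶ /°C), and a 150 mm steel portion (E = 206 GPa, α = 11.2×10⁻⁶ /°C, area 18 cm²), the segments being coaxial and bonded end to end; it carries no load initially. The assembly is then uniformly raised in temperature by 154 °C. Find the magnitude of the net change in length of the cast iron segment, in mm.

|ΔL| ≈ 0.0967 mm

If the supports were absent, the total length change would be Σ αᵢΔT Lᵢ = 9.1×10⁻⁶×154×300 + 11.4×10⁻⁶×154×625 + 11.2×10⁻⁶×154×150 = 1.776 mm.
The walls prevent any net length change, so an axial force P (same in every segment) develops. Compatibility: P · Σ Lᵢ/(AᵢEᵢ) = δ_free.
The series flexibility is Σ Lᵢ/(AᵢEᵢ) = 300/(1575×107×10³) + 625/(2175×102×10³) + 150/(1800×206×10³) = 5.002×10⁻⁶ mm/N.
P = 1.776 / 5.002×10⁻⁶ = 355100 N = 355.1 kN, compressive.
For the cast iron segment, free thermal change = 11.4×10⁻⁶×154×625 = 1.097 mm and elastic change from P = 355100×625/(2175×102×10³) = 1.001 mm; these oppose, so the net change is 0.0967 mm (segment lengthens).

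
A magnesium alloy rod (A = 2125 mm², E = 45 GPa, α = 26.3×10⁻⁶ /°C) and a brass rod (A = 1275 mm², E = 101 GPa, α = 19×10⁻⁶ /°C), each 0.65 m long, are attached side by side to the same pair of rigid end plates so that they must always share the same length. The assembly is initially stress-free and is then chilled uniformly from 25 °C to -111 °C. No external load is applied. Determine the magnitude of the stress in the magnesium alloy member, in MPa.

Equilibrium of a rigid end plate with no external load gives equal and opposite internal forces ±P in the two members. Since α_{magnesium alloy} > α_{brass}, cooling drives the magnesium alloy into tension and the brass into compression.
Equating the net (thermal + elastic) strains gives |α₁ − α₂|·ΔT = P·[1/(A₁E₁) + 1/(A₂E₂)].
|α₁ − α₂|·ΔT = 7.3×10⁻⁶ × 136 = 0.0009928.
1/(A₁E₁) + 1/(A₂E₂) = 1/(2125×45×10³) + 1/(1275×101×10³) = 1.822×10⁻⁸ N⁻¹.
So P = 0.0009928 / 1.822×10⁻⁸ = 54.48 kN.
σ_{magnesium alloy} = P/A₁ = 54480/2125 = 25.64 MPa, tensile.

σ ≈ 25.6 MPa (tensile)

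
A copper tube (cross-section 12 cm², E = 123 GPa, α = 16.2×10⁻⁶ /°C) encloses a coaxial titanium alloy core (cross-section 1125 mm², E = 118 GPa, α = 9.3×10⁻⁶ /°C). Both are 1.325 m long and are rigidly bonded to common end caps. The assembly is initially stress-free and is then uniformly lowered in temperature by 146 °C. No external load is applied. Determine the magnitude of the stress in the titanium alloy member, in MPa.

Both members must finish at the same length. With the larger α, the copper tends to over-contract; the plates restrain it, putting the copper in tension and the titanium alloy in compression. With no external load the two internal forces are equal and opposite, magnitude P.
Compatibility of the two members (thermal + elastic change equal): (α₁ − α₂)ΔT = P·[1/(A₁E₁) + 1/(A₂E₂)].
|α₁ − α₂|·ΔT = 6.9×10⁻⁶ × 146 = 0.001007.
1/(A₁E₁) + 1/(A₂E₂) = 1/(1200×123×10³) + 1/(1125×118×10³) = 1.431×10⁻⁸ N⁻¹.
So P = 0.001007 / 1.431×10⁻⁸ = 70.41 kN.
σ_{titanium alloy} = P/A₂ = 70410/1125 = 62.58 MPa, compressive.

σ ≈ 62.6 MPa (compressive)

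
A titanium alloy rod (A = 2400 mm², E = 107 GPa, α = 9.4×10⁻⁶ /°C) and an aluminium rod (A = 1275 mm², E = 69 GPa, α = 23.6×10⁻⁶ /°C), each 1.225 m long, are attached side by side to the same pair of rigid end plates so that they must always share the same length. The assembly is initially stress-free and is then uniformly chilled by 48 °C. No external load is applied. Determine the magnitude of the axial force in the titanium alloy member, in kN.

P ≈ 44.7 kN (compressive in the titanium alloy)

Equilibrium of a rigid end plate with no external load gives equal and opposite internal forces ±P in the two members. Since α_{aluminium} > α_{titanium alloy}, cooling drives the aluminium into tension and the titanium alloy into compression.
Compatibility of the two members (thermal + elastic change equal): (α₁ − α₂)ΔT = P·[1/(A₁E₁) + 1/(A₂E₂)].
|α₁ − α₂|·ΔT = 14.2×10⁻⁶ × 48 = 0.0006816.
1/(A₁E₁) + 1/(A₂E₂) = 1/(2400×107×10³) + 1/(1275×69×10³) = 1.526×10⁻⁸ N⁻¹.
P = 0.0006816 / 1.526×10⁻⁸ = 44660 N = 44.66 kN.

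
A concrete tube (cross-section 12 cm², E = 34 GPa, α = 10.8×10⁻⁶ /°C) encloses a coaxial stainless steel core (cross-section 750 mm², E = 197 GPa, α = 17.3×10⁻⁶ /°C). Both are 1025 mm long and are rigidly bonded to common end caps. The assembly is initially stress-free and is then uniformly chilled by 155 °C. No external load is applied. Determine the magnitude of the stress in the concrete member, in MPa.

σ ≈ 26.8 MPa (compressive)

Both members must finish at the same length. With the larger α, the stainless steel tends to over-contract; the plates restrain it, putting the stainless steel in tension and the concrete in compression. With no external load the two internal forces are equal and opposite, magnitude P.
Setting the final lengths equal and cancelling L: (α₁ − α₂)ΔT = P/(A₁E₁) + P/(A₂E₂).
|α₁ − α₂|·ΔT = 6.5×10⁻⁶ × 155 = 0.001007.
1/(A₁E₁) + 1/(A₂E₂) = 1/(1200×34×10³) + 1/(750×197×10³) = 3.128×10⁻⁸ N⁻¹.
So P = 0.001007 / 3.128×10⁻⁸ = 32.21 kN.
σ_{concrete} = P/A₁ = 32210/1200 = 26.84 MPa, compressive.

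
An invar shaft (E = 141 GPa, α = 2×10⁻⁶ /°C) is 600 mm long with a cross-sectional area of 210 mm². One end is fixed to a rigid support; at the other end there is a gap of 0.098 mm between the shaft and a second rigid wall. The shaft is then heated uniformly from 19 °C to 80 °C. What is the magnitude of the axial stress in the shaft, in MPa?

σ ≈ 0 MPa

If the wall were absent the shaft would grow by αΔT L = 2×10⁻⁶ × 61 × 600 = 0.0732 mm.
Since δ_free = 0.0732 mm is less than the 0.098 mm gap, the shaft never touches the wall. No axial force develops.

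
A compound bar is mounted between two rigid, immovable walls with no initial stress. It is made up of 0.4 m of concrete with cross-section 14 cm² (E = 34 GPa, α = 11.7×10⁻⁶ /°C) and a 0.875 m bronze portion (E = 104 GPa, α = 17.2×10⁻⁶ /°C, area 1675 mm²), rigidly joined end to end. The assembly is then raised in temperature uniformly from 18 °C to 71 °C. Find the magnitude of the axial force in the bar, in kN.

If the supports were absent, the total length change would be Σ αᵢΔT Lᵢ = 11.7×10⁻⁶×53×400 + 17.2×10⁻⁶×53×875 = 1.046 mm.
The rigid supports impose zero overall length change; the single axial force P common to all segments must satisfy P Σ Lᵢ/(AᵢEᵢ) = δ_free.
The series flexibility is Σ Lᵢ/(AᵢEᵢ) = 400/(1400×34×10³) + 875/(1675×104×10³) = 1.343×10⁻⁵ mm/N.
So P = 1.046 / 1.343×10⁻⁵ = 77.88 kN, compressive.

P ≈ 77.9 kN (compressive)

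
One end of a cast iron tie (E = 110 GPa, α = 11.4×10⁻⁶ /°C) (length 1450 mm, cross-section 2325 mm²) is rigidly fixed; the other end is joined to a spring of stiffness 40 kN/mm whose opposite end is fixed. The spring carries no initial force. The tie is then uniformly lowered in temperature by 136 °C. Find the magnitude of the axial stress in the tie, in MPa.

Free thermal contraction: δ_free = αΔT L = 11.4×10⁻⁶ × 136 × 1450 = 2.248 mm.
Let P be the tensile force in the spring. The tie extends elastically by PL/(AE) and the spring stretches by P/k; together these equal δ_free.
P [ L/(AE) + 1/k ] = δ_free → P [ 1450/(2325×110×10³) + 1/(40×10³) ] = 2.248.
P = 2.248 / 3.067×10⁻⁵ = 73300 N.
σ = P/A = 73300/2325 = 31.53 MPa.

σ ≈ 31.5 MPa (tensile)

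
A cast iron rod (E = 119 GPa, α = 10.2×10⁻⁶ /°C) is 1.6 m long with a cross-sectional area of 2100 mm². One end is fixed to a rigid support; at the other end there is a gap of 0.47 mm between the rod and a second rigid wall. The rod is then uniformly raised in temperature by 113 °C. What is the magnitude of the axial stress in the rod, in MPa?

σ ≈ 102 MPa (compressive)

If the wall were absent the rod would grow by αΔT L = 10.2×10⁻⁶ × 113 × 1600 = 1.844 mm.
This exceeds the 0.47 mm gap, so the wall pushes back. The portion of expansion that must be recovered elastically is δ_free − gap = 1.844 − 0.47 = 1.374 mm.
So σ = E(δ_free − g)/L = 119×10³ × 1.374/1600 = 102.2 MPa.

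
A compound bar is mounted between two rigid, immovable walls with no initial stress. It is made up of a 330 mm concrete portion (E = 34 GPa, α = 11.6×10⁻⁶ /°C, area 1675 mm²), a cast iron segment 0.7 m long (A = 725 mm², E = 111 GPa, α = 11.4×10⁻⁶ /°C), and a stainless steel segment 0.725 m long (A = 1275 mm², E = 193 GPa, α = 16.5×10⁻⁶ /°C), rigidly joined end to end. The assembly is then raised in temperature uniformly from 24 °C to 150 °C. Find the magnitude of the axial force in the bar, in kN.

Free thermal expansion of the whole bar: Σ αᵢΔT Lᵢ = 11.6×10⁻⁶×126×330 + 11.4×10⁻⁶×126×700 + 16.5×10⁻⁶×126×725 = 2.995 mm.
Since the ends are fixed, an axial force P builds up, equal in every segment, with P · Σ Lᵢ/(AᵢEᵢ) = δ_free.
Σ Lᵢ/(AᵢEᵢ) = 330/(1675×34×10³) + 700/(725×111×10³) + 725/(1275×193×10³) = 1.744×10⁻⁵ mm/N.
So P = 2.995 / 1.744×10⁻⁵ = 171.7 kN, compressive.

P ≈ 172 kN (compressive)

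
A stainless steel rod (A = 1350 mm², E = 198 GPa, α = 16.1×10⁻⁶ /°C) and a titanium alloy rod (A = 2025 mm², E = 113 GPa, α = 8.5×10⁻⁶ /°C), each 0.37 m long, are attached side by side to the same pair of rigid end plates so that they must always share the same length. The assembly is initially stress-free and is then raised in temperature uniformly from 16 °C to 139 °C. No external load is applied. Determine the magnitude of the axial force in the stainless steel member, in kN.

P ≈ 115 kN (compressive in the stainless steel)

Equilibrium of a rigid end plate with no external load gives equal and opposite internal forces ±P in the two members. Since α_{stainless steel} > α_{titanium alloy}, heating drives the stainless steel into compression and the titanium alloy into tension.
Setting the final lengths equal and cancelling L: (α₁ − α₂)ΔT = P/(A₁E₁) + P/(A₂E₂).
|α₁ − α₂|·ΔT = 7.6×10⁻⁶ × 123 = 0.0009348.
1/(A₁E₁) + 1/(A₂E₂) = 1/(1350×198×10³) + 1/(2025×113×10³) = 8.111×10⁻⁹ N⁻¹.
So P = 0.0009348 / 8.111×10⁻⁹ = 115.2 kN.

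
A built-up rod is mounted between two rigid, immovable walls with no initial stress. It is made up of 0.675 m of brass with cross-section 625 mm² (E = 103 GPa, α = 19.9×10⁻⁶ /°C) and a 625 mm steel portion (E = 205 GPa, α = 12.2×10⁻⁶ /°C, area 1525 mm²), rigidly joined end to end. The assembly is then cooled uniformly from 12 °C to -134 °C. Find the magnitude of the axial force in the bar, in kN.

If the supports were absent, the total length change would be Σ αᵢΔT Lᵢ = 19.9×10⁻⁶×146×675 + 12.2×10⁻⁶×146×625 = 3.074 mm.
The rigid supports impose zero overall length change; the single axial force P common to all segments must satisfy P Σ Lᵢ/(AᵢEᵢ) = δ_free.
Σ Lᵢ/(AᵢEᵢ) = 675/(625×103×10³) + 625/(1525×205×10³) = 1.248×10⁻⁵ mm/N.
P = 3.074 / 1.248×10⁻⁵ = 246300 N = 246.3 kN, tensile.

P ≈ 246 kN (tensile)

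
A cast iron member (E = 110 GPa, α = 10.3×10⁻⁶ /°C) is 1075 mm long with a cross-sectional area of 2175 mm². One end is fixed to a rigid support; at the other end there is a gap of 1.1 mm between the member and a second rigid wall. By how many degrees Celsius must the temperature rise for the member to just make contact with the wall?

ΔT ≈ 99.3 °C

The gap closes when αΔT L = 1.1 mm, since the member is still unstressed at that instant.
ΔT = 1.1 / (10.3×10⁻⁶ × 1075) = 99.35 °C.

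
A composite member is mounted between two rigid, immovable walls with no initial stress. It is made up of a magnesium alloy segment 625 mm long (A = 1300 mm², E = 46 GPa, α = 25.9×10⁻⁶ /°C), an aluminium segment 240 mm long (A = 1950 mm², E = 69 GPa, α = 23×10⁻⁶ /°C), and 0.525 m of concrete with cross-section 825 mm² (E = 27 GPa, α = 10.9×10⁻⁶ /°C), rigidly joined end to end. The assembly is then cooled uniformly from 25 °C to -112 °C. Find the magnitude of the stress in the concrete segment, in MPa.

Free thermal contraction of the whole bar: Σ αᵢΔT Lᵢ = 25.9×10⁻⁶×137×625 + 23×10⁻⁶×137×240 + 10.9×10⁻⁶×137×525 = 3.758 mm.
The walls prevent any net length change, so an axial force P (same in every segment) develops. Compatibility: P · Σ Lᵢ/(AᵢEᵢ) = δ_free.
Σ Lᵢ/(AᵢEᵢ) = 625/(1300×46×10³) + 240/(1950×69×10³) + 525/(825×27×10³) = 3.58×10⁻⁵ mm/N.
Hence P = δ_free / Σ(L/AE) = 3.758/3.58×10⁻⁵ = 105 kN (tensile).
σ_{concrete} = P / A = 105000 / 825 = 127.2 MPa.

σ ≈ 127 MPa (tensile)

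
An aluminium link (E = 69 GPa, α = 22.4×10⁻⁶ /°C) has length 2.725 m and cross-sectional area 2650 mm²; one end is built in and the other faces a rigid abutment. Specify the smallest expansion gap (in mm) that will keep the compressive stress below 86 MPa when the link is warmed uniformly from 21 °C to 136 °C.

g ≈ 3.62 mm

With no wall the link would lengthen by αΔT L = 22.4×10⁻⁶ × 115 × 2725 = 7.02 mm.
A stress of 86 MPa corresponds to the wall pushing the link back by σL/E = 86×2725/(69×10³) = 3.396 mm.
So the gap has to take up the difference, g_min = δ_free − σL/E = 7.02 − 3.396 = 3.623 mm.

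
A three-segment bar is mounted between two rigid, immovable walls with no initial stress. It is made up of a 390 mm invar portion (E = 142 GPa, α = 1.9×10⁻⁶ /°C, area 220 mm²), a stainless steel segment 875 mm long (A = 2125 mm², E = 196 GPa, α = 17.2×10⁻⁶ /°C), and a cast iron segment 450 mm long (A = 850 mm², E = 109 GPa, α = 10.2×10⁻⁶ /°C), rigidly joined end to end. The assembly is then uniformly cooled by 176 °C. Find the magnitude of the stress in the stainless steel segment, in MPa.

σ ≈ 86.8 MPa (tensile)

With the walls removed the bar would change length by δ_free = Σ αᵢΔT Lᵢ = 1.9×10⁻⁶×176×390 + 17.2×10⁻⁶×176×875 + 10.2×10⁻⁶×176×450 = 3.587 mm.
The walls prevent any net length change, so an axial force P (same in every segment) develops. Compatibility: P · Σ Lᵢ/(AᵢEᵢ) = δ_free.
Σ Lᵢ/(AᵢEᵢ) = 390/(220×142×10³) + 875/(2125×196×10³) + 450/(850×109×10³) = 1.944×10⁻⁵ mm/N.
P = 3.587 / 1.944×10⁻⁵ = 184500 N = 184.5 kN, tensile.
σ_{stainless steel} = P / A = 184500 / 2125 = 86.82 MPa.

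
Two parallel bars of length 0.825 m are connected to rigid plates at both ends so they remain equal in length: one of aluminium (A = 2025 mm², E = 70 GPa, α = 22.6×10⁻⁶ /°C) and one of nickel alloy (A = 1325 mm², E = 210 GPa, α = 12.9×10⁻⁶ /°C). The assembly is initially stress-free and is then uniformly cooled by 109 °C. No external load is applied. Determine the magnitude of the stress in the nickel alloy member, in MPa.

σ ≈ 74.9 MPa (compressive)

The aluminium has the larger α, so on cooling it would change length more than the nickel alloy if both were free. The rigid plates force a common final length, so the aluminium is put into tension and the nickel alloy into compression, with equal and opposite forces P (no external load).
Setting the final lengths equal and cancelling L: (α₁ − α₂)ΔT = P/(A₁E₁) + P/(A₂E₂).
|α₁ − α₂|·ΔT = 9.7×10⁻⁶ × 109 = 0.001057.
1/(A₁E₁) + 1/(A₂E₂) = 1/(2025×70×10³) + 1/(1325×210×10³) = 1.065×10⁻⁸ N⁻¹.
So P = 0.001057 / 1.065×10⁻⁸ = 99.29 kN.
σ_{nickel alloy} = P/A₂ = 99290/1325 = 74.94 MPa, compressive.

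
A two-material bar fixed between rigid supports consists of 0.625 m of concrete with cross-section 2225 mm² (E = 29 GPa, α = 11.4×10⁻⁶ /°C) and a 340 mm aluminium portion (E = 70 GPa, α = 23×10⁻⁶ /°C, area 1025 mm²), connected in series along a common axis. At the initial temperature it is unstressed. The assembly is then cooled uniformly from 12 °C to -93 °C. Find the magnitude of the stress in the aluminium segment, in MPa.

σ ≈ 106 MPa (tensile)

Free thermal contraction of the whole bar: Σ αᵢΔT Lᵢ = 11.4×10⁻⁶×105×625 + 23×10⁻⁶×105×340 = 1.569 mm.
The walls prevent any net length change, so an axial force P (same in every segment) develops. Compatibility: P · Σ Lᵢ/(AᵢEᵢ) = δ_free.
The series flexibility is Σ Lᵢ/(AᵢEᵢ) = 625/(2225×29×10³) + 340/(1025×70×10³) = 1.442×10⁻⁵ mm/N.
P = 1.569 / 1.442×10⁻⁵ = 108800 N = 108.8 kN, tensile.
σ_{aluminium} = P / A = 108800 / 1025 = 106.1 MPa.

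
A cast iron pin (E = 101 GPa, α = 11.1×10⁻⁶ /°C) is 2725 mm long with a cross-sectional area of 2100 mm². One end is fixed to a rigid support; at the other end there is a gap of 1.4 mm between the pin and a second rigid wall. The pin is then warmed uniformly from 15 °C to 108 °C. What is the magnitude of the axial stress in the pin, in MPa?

If the wall were absent the pin would grow by αΔT L = 11.1×10⁻⁶ × 93 × 2725 = 2.813 mm.
This exceeds the 1.4 mm gap, so the wall pushes back. The portion of expansion that must be recovered elastically is δ_free − gap = 2.813 − 1.4 = 1.413 mm.
Compatibility: PL/(AE) = 1.413 mm, so σ = P/A = E × (1.413/2725) = 52.37 MPa.

σ ≈ 52.4 MPa (compressive)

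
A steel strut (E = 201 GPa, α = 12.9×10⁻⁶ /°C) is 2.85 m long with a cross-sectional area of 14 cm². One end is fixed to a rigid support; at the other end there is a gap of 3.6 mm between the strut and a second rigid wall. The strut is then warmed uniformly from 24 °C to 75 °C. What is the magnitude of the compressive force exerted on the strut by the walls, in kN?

P ≈ 0 kN

If the wall were absent the strut would grow by αΔT L = 12.9×10⁻⁶ × 51 × 2850 = 1.875 mm.
This is smaller than the 3.6 mm clearance, so the strut expands freely without reaching the stop — the stress is zero.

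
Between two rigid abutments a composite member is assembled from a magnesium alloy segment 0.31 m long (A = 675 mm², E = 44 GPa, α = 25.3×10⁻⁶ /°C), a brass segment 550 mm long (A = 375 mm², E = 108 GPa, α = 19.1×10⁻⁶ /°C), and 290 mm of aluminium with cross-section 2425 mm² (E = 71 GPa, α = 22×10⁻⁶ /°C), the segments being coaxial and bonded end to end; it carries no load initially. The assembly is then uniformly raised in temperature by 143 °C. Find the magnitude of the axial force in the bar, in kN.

P ≈ 138 kN (compressive)

With the walls removed the bar would change length by δ_free = Σ αᵢΔT Lᵢ = 25.3×10⁻⁶×143×310 + 19.1×10⁻⁶×143×550 + 22×10⁻⁶×143×290 = 3.536 mm.
Since the ends are fixed, an axial force P builds up, equal in every segment, with P · Σ Lᵢ/(AᵢEᵢ) = δ_free.
Σ Lᵢ/(AᵢEᵢ) = 310/(675×44×10³) + 550/(375×108×10³) + 290/(2425×71×10³) = 2.57×10⁻⁵ mm/N.
Hence P = δ_free / Σ(L/AE) = 3.536/2.57×10⁻⁵ = 137.6 kN (compressive).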